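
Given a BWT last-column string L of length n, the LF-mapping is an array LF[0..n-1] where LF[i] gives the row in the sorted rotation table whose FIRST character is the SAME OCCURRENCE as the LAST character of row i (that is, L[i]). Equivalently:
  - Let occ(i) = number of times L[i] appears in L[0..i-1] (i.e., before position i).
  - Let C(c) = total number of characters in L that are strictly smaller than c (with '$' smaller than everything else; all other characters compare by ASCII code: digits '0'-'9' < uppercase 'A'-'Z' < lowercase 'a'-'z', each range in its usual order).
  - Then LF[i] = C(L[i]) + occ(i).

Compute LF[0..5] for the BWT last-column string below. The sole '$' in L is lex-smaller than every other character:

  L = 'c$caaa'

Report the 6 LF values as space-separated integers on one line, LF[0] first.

Answer: 4 0 5 1 2 3

Derivation:
Char counts: '$':1, 'a':3, 'c':2
C (first-col start): C('$')=0, C('a')=1, C('c')=4
L[0]='c': occ=0, LF[0]=C('c')+0=4+0=4
L[1]='$': occ=0, LF[1]=C('$')+0=0+0=0
L[2]='c': occ=1, LF[2]=C('c')+1=4+1=5
L[3]='a': occ=0, LF[3]=C('a')+0=1+0=1
L[4]='a': occ=1, LF[4]=C('a')+1=1+1=2
L[5]='a': occ=2, LF[5]=C('a')+2=1+2=3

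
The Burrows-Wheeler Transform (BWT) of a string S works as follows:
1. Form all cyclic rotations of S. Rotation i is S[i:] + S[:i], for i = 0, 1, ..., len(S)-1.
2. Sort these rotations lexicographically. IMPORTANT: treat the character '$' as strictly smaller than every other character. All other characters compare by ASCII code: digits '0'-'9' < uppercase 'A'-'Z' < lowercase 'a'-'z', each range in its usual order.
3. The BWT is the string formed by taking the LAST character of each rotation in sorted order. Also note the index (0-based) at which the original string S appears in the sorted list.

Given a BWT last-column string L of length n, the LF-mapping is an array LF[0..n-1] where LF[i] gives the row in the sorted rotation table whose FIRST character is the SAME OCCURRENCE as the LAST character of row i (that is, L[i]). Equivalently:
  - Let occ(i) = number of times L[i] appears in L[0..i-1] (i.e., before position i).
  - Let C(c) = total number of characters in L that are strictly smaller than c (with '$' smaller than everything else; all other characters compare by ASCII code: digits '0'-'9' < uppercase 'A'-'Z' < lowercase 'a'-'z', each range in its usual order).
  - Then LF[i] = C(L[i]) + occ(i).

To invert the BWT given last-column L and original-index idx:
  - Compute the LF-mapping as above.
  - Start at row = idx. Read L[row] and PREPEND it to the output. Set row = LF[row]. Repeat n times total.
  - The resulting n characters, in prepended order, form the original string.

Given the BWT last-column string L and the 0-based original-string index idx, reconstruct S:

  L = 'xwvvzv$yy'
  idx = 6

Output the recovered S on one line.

LF mapping: 5 4 1 2 8 3 0 6 7
Walk LF starting at row 6, prepending L[row]:
  step 1: row=6, L[6]='$', prepend. Next row=LF[6]=0
  step 2: row=0, L[0]='x', prepend. Next row=LF[0]=5
  step 3: row=5, L[5]='v', prepend. Next row=LF[5]=3
  step 4: row=3, L[3]='v', prepend. Next row=LF[3]=2
  step 5: row=2, L[2]='v', prepend. Next row=LF[2]=1
  step 6: row=1, L[1]='w', prepend. Next row=LF[1]=4
  step 7: row=4, L[4]='z', prepend. Next row=LF[4]=8
  step 8: row=8, L[8]='y', prepend. Next row=LF[8]=7
  step 9: row=7, L[7]='y', prepend. Next row=LF[7]=6
Reversed output: yyzwvvvx$

Answer: yyzwvvvx$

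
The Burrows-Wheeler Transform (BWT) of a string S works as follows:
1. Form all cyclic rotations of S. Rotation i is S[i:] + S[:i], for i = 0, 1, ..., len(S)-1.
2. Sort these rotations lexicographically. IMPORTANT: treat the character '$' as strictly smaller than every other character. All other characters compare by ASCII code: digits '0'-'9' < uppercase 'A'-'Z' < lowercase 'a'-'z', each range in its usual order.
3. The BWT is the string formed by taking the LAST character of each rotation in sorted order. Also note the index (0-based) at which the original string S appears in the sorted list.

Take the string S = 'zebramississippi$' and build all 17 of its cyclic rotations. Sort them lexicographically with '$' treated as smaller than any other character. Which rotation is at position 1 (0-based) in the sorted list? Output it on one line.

Answer: amississippi$zebr

Derivation:
All 17 rotations (rotation i = S[i:]+S[:i]):
  rot[0] = zebramississippi$
  rot[1] = ebramississippi$z
  rot[2] = bramississippi$ze
  rot[3] = ramississippi$zeb
  rot[4] = amississippi$zebr
  rot[5] = mississippi$zebra
  rot[6] = ississippi$zebram
  rot[7] = ssissippi$zebrami
  rot[8] = sissippi$zebramis
  rot[9] = issippi$zebramiss
  rot[10] = ssippi$zebramissi
  rot[11] = sippi$zebramissis
  rot[12] = ippi$zebramississ
  rot[13] = ppi$zebramississi
  rot[14] = pi$zebramississip
  rot[15] = i$zebramississipp
  rot[16] = $zebramississippi
Sorted (with $ < everything):
  sorted[0] = $zebramississippi
  sorted[1] = amississippi$zebr
  sorted[2] = bramississippi$ze
  sorted[3] = ebramississippi$z
  sorted[4] = i$zebramississipp
  sorted[5] = ippi$zebramississ
  sorted[6] = issippi$zebramiss
  sorted[7] = ississippi$zebram
  sorted[8] = mississippi$zebra
  sorted[9] = pi$zebramississip
  sorted[10] = ppi$zebramississi
  sorted[11] = ramississippi$zeb
  sorted[12] = sippi$zebramissis
  sorted[13] = sissippi$zebramis
  sorted[14] = ssippi$zebramissi
  sorted[15] = ssissippi$zebrami
  sorted[16] = zebramississippi$
sorted[1] = amississippi$zebr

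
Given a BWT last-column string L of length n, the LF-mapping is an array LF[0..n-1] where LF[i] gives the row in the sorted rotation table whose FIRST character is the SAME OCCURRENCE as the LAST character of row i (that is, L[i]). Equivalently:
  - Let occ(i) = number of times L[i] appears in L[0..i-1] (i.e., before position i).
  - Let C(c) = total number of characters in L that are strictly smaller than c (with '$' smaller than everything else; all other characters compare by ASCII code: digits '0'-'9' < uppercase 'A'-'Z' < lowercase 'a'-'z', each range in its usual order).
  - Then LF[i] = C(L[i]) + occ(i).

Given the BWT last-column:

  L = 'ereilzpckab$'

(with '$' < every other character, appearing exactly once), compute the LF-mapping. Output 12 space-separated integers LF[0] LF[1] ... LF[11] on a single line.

Char counts: '$':1, 'a':1, 'b':1, 'c':1, 'e':2, 'i':1, 'k':1, 'l':1, 'p':1, 'r':1, 'z':1
C (first-col start): C('$')=0, C('a')=1, C('b')=2, C('c')=3, C('e')=4, C('i')=6, C('k')=7, C('l')=8, C('p')=9, C('r')=10, C('z')=11
L[0]='e': occ=0, LF[0]=C('e')+0=4+0=4
L[1]='r': occ=0, LF[1]=C('r')+0=10+0=10
L[2]='e': occ=1, LF[2]=C('e')+1=4+1=5
L[3]='i': occ=0, LF[3]=C('i')+0=6+0=6
L[4]='l': occ=0, LF[4]=C('l')+0=8+0=8
L[5]='z': occ=0, LF[5]=C('z')+0=11+0=11
L[6]='p': occ=0, LF[6]=C('p')+0=9+0=9
L[7]='c': occ=0, LF[7]=C('c')+0=3+0=3
L[8]='k': occ=0, LF[8]=C('k')+0=7+0=7
L[9]='a': occ=0, LF[9]=C('a')+0=1+0=1
L[10]='b': occ=0, LF[10]=C('b')+0=2+0=2
L[11]='$': occ=0, LF[11]=C('$')+0=0+0=0

Answer: 4 10 5 6 8 11 9 3 7 1 2 0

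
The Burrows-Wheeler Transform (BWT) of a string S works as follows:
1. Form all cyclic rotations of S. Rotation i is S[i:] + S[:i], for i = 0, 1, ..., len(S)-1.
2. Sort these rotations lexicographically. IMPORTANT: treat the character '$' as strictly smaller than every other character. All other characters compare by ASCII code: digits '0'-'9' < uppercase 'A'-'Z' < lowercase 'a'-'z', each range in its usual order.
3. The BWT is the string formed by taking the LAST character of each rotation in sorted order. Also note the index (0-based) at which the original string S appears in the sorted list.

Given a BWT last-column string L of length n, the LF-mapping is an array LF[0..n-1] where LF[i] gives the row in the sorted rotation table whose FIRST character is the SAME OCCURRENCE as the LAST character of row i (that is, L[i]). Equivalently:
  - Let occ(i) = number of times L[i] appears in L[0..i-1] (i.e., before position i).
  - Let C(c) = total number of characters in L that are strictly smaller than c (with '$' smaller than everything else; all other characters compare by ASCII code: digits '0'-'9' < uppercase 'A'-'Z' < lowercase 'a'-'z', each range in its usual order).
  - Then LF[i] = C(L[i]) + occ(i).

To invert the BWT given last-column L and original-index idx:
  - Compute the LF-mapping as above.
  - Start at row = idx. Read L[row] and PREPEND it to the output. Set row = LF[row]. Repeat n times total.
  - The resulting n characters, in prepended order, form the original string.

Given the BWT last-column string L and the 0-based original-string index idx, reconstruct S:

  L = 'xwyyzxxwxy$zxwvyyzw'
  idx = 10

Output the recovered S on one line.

LF mapping: 6 2 11 12 16 7 8 3 9 13 0 17 10 4 1 14 15 18 5
Walk LF starting at row 10, prepending L[row]:
  step 1: row=10, L[10]='$', prepend. Next row=LF[10]=0
  step 2: row=0, L[0]='x', prepend. Next row=LF[0]=6
  step 3: row=6, L[6]='x', prepend. Next row=LF[6]=8
  step 4: row=8, L[8]='x', prepend. Next row=LF[8]=9
  step 5: row=9, L[9]='y', prepend. Next row=LF[9]=13
  step 6: row=13, L[13]='w', prepend. Next row=LF[13]=4
  step 7: row=4, L[4]='z', prepend. Next row=LF[4]=16
  step 8: row=16, L[16]='y', prepend. Next row=LF[16]=15
  step 9: row=15, L[15]='y', prepend. Next row=LF[15]=14
  step 10: row=14, L[14]='v', prepend. Next row=LF[14]=1
  step 11: row=1, L[1]='w', prepend. Next row=LF[1]=2
  step 12: row=2, L[2]='y', prepend. Next row=LF[2]=11
  step 13: row=11, L[11]='z', prepend. Next row=LF[11]=17
  step 14: row=17, L[17]='z', prepend. Next row=LF[17]=18
  step 15: row=18, L[18]='w', prepend. Next row=LF[18]=5
  step 16: row=5, L[5]='x', prepend. Next row=LF[5]=7
  step 17: row=7, L[7]='w', prepend. Next row=LF[7]=3
  step 18: row=3, L[3]='y', prepend. Next row=LF[3]=12
  step 19: row=12, L[12]='x', prepend. Next row=LF[12]=10
Reversed output: xywxwzzywvyyzwyxxx$

Answer: xywxwzzywvyyzwyxxx$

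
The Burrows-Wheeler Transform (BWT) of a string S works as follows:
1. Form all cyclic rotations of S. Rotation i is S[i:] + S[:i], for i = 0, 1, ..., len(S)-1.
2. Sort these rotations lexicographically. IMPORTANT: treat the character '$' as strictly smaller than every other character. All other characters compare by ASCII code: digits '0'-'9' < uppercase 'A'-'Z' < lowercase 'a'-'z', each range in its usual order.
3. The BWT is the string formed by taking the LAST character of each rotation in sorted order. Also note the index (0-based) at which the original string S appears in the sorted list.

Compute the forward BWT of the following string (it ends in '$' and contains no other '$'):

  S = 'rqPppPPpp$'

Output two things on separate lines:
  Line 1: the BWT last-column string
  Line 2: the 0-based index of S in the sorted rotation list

All 10 rotations (rotation i = S[i:]+S[:i]):
  rot[0] = rqPppPPpp$
  rot[1] = qPppPPpp$r
  rot[2] = PppPPpp$rq
  rot[3] = ppPPpp$rqP
  rot[4] = pPPpp$rqPp
  rot[5] = PPpp$rqPpp
  rot[6] = Ppp$rqPppP
  rot[7] = pp$rqPppPP
  rot[8] = p$rqPppPPp
  rot[9] = $rqPppPPpp
Sorted (with $ < everything):
  sorted[0] = $rqPppPPpp  (last char: 'p')
  sorted[1] = PPpp$rqPpp  (last char: 'p')
  sorted[2] = Ppp$rqPppP  (last char: 'P')
  sorted[3] = PppPPpp$rq  (last char: 'q')
  sorted[4] = p$rqPppPPp  (last char: 'p')
  sorted[5] = pPPpp$rqPp  (last char: 'p')
  sorted[6] = pp$rqPppPP  (last char: 'P')
  sorted[7] = ppPPpp$rqP  (last char: 'P')
  sorted[8] = qPppPPpp$r  (last char: 'r')
  sorted[9] = rqPppPPpp$  (last char: '$')
Last column: ppPqppPPr$
Original string S is at sorted index 9

Answer: ppPqppPPr$
9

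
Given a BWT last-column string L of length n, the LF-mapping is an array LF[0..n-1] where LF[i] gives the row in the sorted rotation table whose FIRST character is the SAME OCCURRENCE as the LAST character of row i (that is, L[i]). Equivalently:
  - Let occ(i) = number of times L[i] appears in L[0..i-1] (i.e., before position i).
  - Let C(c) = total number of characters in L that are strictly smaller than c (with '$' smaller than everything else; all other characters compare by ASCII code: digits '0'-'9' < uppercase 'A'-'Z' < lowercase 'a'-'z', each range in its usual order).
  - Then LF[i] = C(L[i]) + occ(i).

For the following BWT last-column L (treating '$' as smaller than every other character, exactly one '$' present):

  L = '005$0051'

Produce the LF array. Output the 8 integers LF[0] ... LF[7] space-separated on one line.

Char counts: '$':1, '0':4, '1':1, '5':2
C (first-col start): C('$')=0, C('0')=1, C('1')=5, C('5')=6
L[0]='0': occ=0, LF[0]=C('0')+0=1+0=1
L[1]='0': occ=1, LF[1]=C('0')+1=1+1=2
L[2]='5': occ=0, LF[2]=C('5')+0=6+0=6
L[3]='$': occ=0, LF[3]=C('$')+0=0+0=0
L[4]='0': occ=2, LF[4]=C('0')+2=1+2=3
L[5]='0': occ=3, LF[5]=C('0')+3=1+3=4
L[6]='5': occ=1, LF[6]=C('5')+1=6+1=7
L[7]='1': occ=0, LF[7]=C('1')+0=5+0=5

Answer: 1 2 6 0 3 4 7 5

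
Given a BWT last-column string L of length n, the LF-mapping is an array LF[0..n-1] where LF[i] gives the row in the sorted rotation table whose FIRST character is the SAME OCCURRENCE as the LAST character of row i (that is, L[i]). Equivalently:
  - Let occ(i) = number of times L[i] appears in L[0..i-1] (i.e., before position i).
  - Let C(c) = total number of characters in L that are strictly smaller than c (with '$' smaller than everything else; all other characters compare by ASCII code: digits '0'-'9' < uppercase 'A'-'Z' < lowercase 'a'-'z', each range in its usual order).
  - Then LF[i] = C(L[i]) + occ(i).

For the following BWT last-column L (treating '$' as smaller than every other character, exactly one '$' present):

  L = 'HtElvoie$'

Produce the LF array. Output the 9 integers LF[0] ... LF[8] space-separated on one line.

Char counts: '$':1, 'E':1, 'H':1, 'e':1, 'i':1, 'l':1, 'o':1, 't':1, 'v':1
C (first-col start): C('$')=0, C('E')=1, C('H')=2, C('e')=3, C('i')=4, C('l')=5, C('o')=6, C('t')=7, C('v')=8
L[0]='H': occ=0, LF[0]=C('H')+0=2+0=2
L[1]='t': occ=0, LF[1]=C('t')+0=7+0=7
L[2]='E': occ=0, LF[2]=C('E')+0=1+0=1
L[3]='l': occ=0, LF[3]=C('l')+0=5+0=5
L[4]='v': occ=0, LF[4]=C('v')+0=8+0=8
L[5]='o': occ=0, LF[5]=C('o')+0=6+0=6
L[6]='i': occ=0, LF[6]=C('i')+0=4+0=4
L[7]='e': occ=0, LF[7]=C('e')+0=3+0=3
L[8]='$': occ=0, LF[8]=C('$')+0=0+0=0

Answer: 2 7 1 5 8 6 4 3 0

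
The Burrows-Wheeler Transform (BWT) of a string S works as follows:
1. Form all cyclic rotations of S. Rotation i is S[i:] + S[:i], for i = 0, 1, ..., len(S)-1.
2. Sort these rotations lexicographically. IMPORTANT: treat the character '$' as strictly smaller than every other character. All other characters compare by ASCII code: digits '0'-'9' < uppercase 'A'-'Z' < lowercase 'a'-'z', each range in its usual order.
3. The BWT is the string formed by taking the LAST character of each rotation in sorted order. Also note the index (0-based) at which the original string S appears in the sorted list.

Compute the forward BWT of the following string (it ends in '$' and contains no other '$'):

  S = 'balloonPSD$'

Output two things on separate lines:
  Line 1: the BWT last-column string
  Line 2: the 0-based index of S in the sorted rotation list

All 11 rotations (rotation i = S[i:]+S[:i]):
  rot[0] = balloonPSD$
  rot[1] = alloonPSD$b
  rot[2] = lloonPSD$ba
  rot[3] = loonPSD$bal
  rot[4] = oonPSD$ball
  rot[5] = onPSD$ballo
  rot[6] = nPSD$balloo
  rot[7] = PSD$balloon
  rot[8] = SD$balloonP
  rot[9] = D$balloonPS
  rot[10] = $balloonPSD
Sorted (with $ < everything):
  sorted[0] = $balloonPSD  (last char: 'D')
  sorted[1] = D$balloonPS  (last char: 'S')
  sorted[2] = PSD$balloon  (last char: 'n')
  sorted[3] = SD$balloonP  (last char: 'P')
  sorted[4] = alloonPSD$b  (last char: 'b')
  sorted[5] = balloonPSD$  (last char: '$')
  sorted[6] = lloonPSD$ba  (last char: 'a')
  sorted[7] = loonPSD$bal  (last char: 'l')
  sorted[8] = nPSD$balloo  (last char: 'o')
  sorted[9] = onPSD$ballo  (last char: 'o')
  sorted[10] = oonPSD$ball  (last char: 'l')
Last column: DSnPb$alool
Original string S is at sorted index 5

Answer: DSnPb$alool
5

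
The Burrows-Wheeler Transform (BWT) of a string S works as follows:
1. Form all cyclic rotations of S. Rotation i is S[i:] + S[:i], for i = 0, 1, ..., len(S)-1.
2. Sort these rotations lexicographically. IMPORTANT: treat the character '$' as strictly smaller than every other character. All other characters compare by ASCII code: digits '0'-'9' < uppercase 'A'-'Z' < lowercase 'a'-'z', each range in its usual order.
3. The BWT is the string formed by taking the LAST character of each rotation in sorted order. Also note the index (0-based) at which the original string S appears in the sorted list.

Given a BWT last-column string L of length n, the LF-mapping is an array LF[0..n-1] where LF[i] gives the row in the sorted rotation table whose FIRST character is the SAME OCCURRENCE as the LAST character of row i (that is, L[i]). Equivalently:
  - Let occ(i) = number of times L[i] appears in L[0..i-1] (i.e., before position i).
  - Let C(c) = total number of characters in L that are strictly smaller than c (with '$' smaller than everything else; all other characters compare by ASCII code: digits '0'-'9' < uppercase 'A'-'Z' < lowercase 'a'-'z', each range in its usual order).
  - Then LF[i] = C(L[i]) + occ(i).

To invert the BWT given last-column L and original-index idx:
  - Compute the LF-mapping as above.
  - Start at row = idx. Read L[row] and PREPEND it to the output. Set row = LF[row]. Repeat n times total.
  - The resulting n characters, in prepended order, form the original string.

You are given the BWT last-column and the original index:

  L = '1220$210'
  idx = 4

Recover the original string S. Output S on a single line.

Answer: 1202201$

Derivation:
LF mapping: 3 5 6 1 0 7 4 2
Walk LF starting at row 4, prepending L[row]:
  step 1: row=4, L[4]='$', prepend. Next row=LF[4]=0
  step 2: row=0, L[0]='1', prepend. Next row=LF[0]=3
  step 3: row=3, L[3]='0', prepend. Next row=LF[3]=1
  step 4: row=1, L[1]='2', prepend. Next row=LF[1]=5
  step 5: row=5, L[5]='2', prepend. Next row=LF[5]=7
  step 6: row=7, L[7]='0', prepend. Next row=LF[7]=2
  step 7: row=2, L[2]='2', prepend. Next row=LF[2]=6
  step 8: row=6, L[6]='1', prepend. Next row=LF[6]=4
Reversed output: 1202201$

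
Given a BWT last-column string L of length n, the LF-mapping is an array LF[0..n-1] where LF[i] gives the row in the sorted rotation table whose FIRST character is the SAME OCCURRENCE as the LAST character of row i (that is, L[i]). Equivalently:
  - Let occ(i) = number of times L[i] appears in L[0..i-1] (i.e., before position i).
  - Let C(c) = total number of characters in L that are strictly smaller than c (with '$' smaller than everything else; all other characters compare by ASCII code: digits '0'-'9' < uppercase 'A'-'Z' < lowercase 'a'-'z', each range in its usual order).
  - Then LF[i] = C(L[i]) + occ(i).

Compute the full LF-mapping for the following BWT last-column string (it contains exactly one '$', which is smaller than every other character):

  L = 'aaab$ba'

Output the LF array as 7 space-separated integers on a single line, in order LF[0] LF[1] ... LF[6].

Char counts: '$':1, 'a':4, 'b':2
C (first-col start): C('$')=0, C('a')=1, C('b')=5
L[0]='a': occ=0, LF[0]=C('a')+0=1+0=1
L[1]='a': occ=1, LF[1]=C('a')+1=1+1=2
L[2]='a': occ=2, LF[2]=C('a')+2=1+2=3
L[3]='b': occ=0, LF[3]=C('b')+0=5+0=5
L[4]='$': occ=0, LF[4]=C('$')+0=0+0=0
L[5]='b': occ=1, LF[5]=C('b')+1=5+1=6
L[6]='a': occ=3, LF[6]=C('a')+3=1+3=4

Answer: 1 2 3 5 0 6 4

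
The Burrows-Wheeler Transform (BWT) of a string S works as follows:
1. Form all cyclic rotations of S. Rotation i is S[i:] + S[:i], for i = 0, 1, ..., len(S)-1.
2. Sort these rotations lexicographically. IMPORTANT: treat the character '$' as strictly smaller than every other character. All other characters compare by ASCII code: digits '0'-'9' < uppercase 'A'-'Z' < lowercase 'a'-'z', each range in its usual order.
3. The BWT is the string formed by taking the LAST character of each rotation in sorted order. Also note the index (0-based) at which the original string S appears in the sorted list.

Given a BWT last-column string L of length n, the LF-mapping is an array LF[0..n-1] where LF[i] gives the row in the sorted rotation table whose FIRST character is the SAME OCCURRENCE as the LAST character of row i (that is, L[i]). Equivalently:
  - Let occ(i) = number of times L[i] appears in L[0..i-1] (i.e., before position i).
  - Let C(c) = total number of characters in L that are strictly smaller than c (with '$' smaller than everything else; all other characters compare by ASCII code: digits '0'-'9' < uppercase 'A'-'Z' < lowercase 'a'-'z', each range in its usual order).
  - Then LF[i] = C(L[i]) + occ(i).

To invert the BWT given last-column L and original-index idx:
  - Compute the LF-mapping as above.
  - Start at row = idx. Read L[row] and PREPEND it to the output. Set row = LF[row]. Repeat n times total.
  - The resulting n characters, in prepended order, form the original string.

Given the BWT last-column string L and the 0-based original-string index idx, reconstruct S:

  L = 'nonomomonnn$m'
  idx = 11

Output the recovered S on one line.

LF mapping: 4 9 5 10 1 11 2 12 6 7 8 0 3
Walk LF starting at row 11, prepending L[row]:
  step 1: row=11, L[11]='$', prepend. Next row=LF[11]=0
  step 2: row=0, L[0]='n', prepend. Next row=LF[0]=4
  step 3: row=4, L[4]='m', prepend. Next row=LF[4]=1
  step 4: row=1, L[1]='o', prepend. Next row=LF[1]=9
  step 5: row=9, L[9]='n', prepend. Next row=LF[9]=7
  step 6: row=7, L[7]='o', prepend. Next row=LF[7]=12
  step 7: row=12, L[12]='m', prepend. Next row=LF[12]=3
  step 8: row=3, L[3]='o', prepend. Next row=LF[3]=10
  step 9: row=10, L[10]='n', prepend. Next row=LF[10]=8
  step 10: row=8, L[8]='n', prepend. Next row=LF[8]=6
  step 11: row=6, L[6]='m', prepend. Next row=LF[6]=2
  step 12: row=2, L[2]='n', prepend. Next row=LF[2]=5
  step 13: row=5, L[5]='o', prepend. Next row=LF[5]=11
Reversed output: onmnnomonomn$

Answer: onmnnomonomn$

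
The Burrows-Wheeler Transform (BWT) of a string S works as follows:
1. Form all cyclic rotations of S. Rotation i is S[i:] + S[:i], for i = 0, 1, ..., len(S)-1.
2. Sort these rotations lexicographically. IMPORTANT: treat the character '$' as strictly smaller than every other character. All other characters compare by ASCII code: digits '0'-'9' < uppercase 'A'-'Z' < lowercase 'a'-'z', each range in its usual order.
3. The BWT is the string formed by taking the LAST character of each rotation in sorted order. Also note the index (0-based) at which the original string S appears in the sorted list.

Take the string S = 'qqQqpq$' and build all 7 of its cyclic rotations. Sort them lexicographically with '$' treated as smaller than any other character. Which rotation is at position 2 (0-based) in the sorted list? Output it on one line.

Answer: pq$qqQq

Derivation:
All 7 rotations (rotation i = S[i:]+S[:i]):
  rot[0] = qqQqpq$
  rot[1] = qQqpq$q
  rot[2] = Qqpq$qq
  rot[3] = qpq$qqQ
  rot[4] = pq$qqQq
  rot[5] = q$qqQqp
  rot[6] = $qqQqpq
Sorted (with $ < everything):
  sorted[0] = $qqQqpq
  sorted[1] = Qqpq$qq
  sorted[2] = pq$qqQq
  sorted[3] = q$qqQqp
  sorted[4] = qQqpq$q
  sorted[5] = qpq$qqQ
  sorted[6] = qqQqpq$
sorted[2] = pq$qqQq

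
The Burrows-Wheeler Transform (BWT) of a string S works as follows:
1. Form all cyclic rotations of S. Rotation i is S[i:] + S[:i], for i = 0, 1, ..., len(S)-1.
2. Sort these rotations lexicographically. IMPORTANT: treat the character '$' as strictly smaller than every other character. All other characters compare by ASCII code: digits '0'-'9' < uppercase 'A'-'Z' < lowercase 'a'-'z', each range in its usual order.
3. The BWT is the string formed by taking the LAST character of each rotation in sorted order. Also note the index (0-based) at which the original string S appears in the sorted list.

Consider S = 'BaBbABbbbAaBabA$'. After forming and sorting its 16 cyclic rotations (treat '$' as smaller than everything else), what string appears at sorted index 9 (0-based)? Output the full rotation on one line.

All 16 rotations (rotation i = S[i:]+S[:i]):
  rot[0] = BaBbABbbbAaBabA$
  rot[1] = aBbABbbbAaBabA$B
  rot[2] = BbABbbbAaBabA$Ba
  rot[3] = bABbbbAaBabA$BaB
  rot[4] = ABbbbAaBabA$BaBb
  rot[5] = BbbbAaBabA$BaBbA
  rot[6] = bbbAaBabA$BaBbAB
  rot[7] = bbAaBabA$BaBbABb
  rot[8] = bAaBabA$BaBbABbb
  rot[9] = AaBabA$BaBbABbbb
  rot[10] = aBabA$BaBbABbbbA
  rot[11] = BabA$BaBbABbbbAa
  rot[12] = abA$BaBbABbbbAaB
  rot[13] = bA$BaBbABbbbAaBa
  rot[14] = A$BaBbABbbbAaBab
  rot[15] = $BaBbABbbbAaBabA
Sorted (with $ < everything):
  sorted[0] = $BaBbABbbbAaBabA
  sorted[1] = A$BaBbABbbbAaBab
  sorted[2] = ABbbbAaBabA$BaBb
  sorted[3] = AaBabA$BaBbABbbb
  sorted[4] = BaBbABbbbAaBabA$
  sorted[5] = BabA$BaBbABbbbAa
  sorted[6] = BbABbbbAaBabA$Ba
  sorted[7] = BbbbAaBabA$BaBbA
  sorted[8] = aBabA$BaBbABbbbA
  sorted[9] = aBbABbbbAaBabA$B
  sorted[10] = abA$BaBbABbbbAaB
  sorted[11] = bA$BaBbABbbbAaBa
  sorted[12] = bABbbbAaBabA$BaB
  sorted[13] = bAaBabA$BaBbABbb
  sorted[14] = bbAaBabA$BaBbABb
  sorted[15] = bbbAaBabA$BaBbAB
sorted[9] = aBbABbbbAaBabA$B

Answer: aBbABbbbAaBabA$B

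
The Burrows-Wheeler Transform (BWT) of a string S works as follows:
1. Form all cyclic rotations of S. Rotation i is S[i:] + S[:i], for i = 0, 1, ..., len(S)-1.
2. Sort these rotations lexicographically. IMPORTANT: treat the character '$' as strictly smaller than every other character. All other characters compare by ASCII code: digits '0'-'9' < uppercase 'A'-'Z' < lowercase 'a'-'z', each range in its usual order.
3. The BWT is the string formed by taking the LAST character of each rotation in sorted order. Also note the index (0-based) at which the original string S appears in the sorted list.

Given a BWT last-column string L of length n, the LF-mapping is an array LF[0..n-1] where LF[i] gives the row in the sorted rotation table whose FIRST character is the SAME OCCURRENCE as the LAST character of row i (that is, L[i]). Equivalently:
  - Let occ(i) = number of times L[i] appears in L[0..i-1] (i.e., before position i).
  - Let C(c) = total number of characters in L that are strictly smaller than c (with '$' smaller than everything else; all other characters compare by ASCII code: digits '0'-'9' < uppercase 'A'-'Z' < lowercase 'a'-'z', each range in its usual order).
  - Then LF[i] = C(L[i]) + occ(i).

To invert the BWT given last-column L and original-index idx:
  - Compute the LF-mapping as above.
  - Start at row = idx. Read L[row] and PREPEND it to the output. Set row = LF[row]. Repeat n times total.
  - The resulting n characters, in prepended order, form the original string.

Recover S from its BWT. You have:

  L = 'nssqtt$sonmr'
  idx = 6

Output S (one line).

Answer: rtqnssmtosn$

Derivation:
LF mapping: 2 7 8 5 10 11 0 9 4 3 1 6
Walk LF starting at row 6, prepending L[row]:
  step 1: row=6, L[6]='$', prepend. Next row=LF[6]=0
  step 2: row=0, L[0]='n', prepend. Next row=LF[0]=2
  step 3: row=2, L[2]='s', prepend. Next row=LF[2]=8
  step 4: row=8, L[8]='o', prepend. Next row=LF[8]=4
  step 5: row=4, L[4]='t', prepend. Next row=LF[4]=10
  step 6: row=10, L[10]='m', prepend. Next row=LF[10]=1
  step 7: row=1, L[1]='s', prepend. Next row=LF[1]=7
  step 8: row=7, L[7]='s', prepend. Next row=LF[7]=9
  step 9: row=9, L[9]='n', prepend. Next row=LF[9]=3
  step 10: row=3, L[3]='q', prepend. Next row=LF[3]=5
  step 11: row=5, L[5]='t', prepend. Next row=LF[5]=11
  step 12: row=11, L[11]='r', prepend. Next row=LF[11]=6
Reversed output: rtqnssmtosn$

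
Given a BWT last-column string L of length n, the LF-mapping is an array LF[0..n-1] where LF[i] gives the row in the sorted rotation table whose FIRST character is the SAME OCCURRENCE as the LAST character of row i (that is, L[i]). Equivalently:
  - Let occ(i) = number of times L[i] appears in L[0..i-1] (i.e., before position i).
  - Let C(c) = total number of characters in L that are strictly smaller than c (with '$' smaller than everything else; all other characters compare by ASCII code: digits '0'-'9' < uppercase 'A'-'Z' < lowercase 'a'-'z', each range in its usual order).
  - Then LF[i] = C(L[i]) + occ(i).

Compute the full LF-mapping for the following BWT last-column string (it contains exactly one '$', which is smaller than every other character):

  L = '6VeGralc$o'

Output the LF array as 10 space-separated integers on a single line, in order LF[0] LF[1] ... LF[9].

Char counts: '$':1, '6':1, 'G':1, 'V':1, 'a':1, 'c':1, 'e':1, 'l':1, 'o':1, 'r':1
C (first-col start): C('$')=0, C('6')=1, C('G')=2, C('V')=3, C('a')=4, C('c')=5, C('e')=6, C('l')=7, C('o')=8, C('r')=9
L[0]='6': occ=0, LF[0]=C('6')+0=1+0=1
L[1]='V': occ=0, LF[1]=C('V')+0=3+0=3
L[2]='e': occ=0, LF[2]=C('e')+0=6+0=6
L[3]='G': occ=0, LF[3]=C('G')+0=2+0=2
L[4]='r': occ=0, LF[4]=C('r')+0=9+0=9
L[5]='a': occ=0, LF[5]=C('a')+0=4+0=4
L[6]='l': occ=0, LF[6]=C('l')+0=7+0=7
L[7]='c': occ=0, LF[7]=C('c')+0=5+0=5
L[8]='$': occ=0, LF[8]=C('$')+0=0+0=0
L[9]='o': occ=0, LF[9]=C('o')+0=8+0=8

Answer: 1 3 6 2 9 4 7 5 0 8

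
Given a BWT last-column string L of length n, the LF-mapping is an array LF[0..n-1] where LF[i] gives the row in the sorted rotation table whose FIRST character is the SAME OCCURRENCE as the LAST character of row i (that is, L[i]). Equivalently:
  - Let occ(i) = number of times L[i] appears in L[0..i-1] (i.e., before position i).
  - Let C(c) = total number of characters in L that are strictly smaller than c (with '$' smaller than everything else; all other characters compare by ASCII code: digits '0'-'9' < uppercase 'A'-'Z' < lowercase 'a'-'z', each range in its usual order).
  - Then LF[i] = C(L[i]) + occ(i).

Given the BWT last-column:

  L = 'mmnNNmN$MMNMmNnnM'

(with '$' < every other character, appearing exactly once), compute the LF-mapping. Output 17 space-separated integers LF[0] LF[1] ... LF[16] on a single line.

Char counts: '$':1, 'M':4, 'N':5, 'm':4, 'n':3
C (first-col start): C('$')=0, C('M')=1, C('N')=5, C('m')=10, C('n')=14
L[0]='m': occ=0, LF[0]=C('m')+0=10+0=10
L[1]='m': occ=1, LF[1]=C('m')+1=10+1=11
L[2]='n': occ=0, LF[2]=C('n')+0=14+0=14
L[3]='N': occ=0, LF[3]=C('N')+0=5+0=5
L[4]='N': occ=1, LF[4]=C('N')+1=5+1=6
L[5]='m': occ=2, LF[5]=C('m')+2=10+2=12
L[6]='N': occ=2, LF[6]=C('N')+2=5+2=7
L[7]='$': occ=0, LF[7]=C('$')+0=0+0=0
L[8]='M': occ=0, LF[8]=C('M')+0=1+0=1
L[9]='M': occ=1, LF[9]=C('M')+1=1+1=2
L[10]='N': occ=3, LF[10]=C('N')+3=5+3=8
L[11]='M': occ=2, LF[11]=C('M')+2=1+2=3
L[12]='m': occ=3, LF[12]=C('m')+3=10+3=13
L[13]='N': occ=4, LF[13]=C('N')+4=5+4=9
L[14]='n': occ=1, LF[14]=C('n')+1=14+1=15
L[15]='n': occ=2, LF[15]=C('n')+2=14+2=16
L[16]='M': occ=3, LF[16]=C('M')+3=1+3=4

Answer: 10 11 14 5 6 12 7 0 1 2 8 3 13 9 15 16 4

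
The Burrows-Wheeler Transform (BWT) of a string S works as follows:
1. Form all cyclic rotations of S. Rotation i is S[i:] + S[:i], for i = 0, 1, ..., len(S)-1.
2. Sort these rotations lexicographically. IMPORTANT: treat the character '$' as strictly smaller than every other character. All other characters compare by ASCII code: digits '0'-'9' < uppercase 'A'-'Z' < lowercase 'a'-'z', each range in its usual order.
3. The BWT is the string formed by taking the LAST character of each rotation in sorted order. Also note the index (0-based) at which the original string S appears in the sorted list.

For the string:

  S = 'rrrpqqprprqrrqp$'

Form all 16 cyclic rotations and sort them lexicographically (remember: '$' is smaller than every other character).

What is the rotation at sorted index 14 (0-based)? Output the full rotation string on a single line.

All 16 rotations (rotation i = S[i:]+S[:i]):
  rot[0] = rrrpqqprprqrrqp$
  rot[1] = rrpqqprprqrrqp$r
  rot[2] = rpqqprprqrrqp$rr
  rot[3] = pqqprprqrrqp$rrr
  rot[4] = qqprprqrrqp$rrrp
  rot[5] = qprprqrrqp$rrrpq
  rot[6] = prprqrrqp$rrrpqq
  rot[7] = rprqrrqp$rrrpqqp
  rot[8] = prqrrqp$rrrpqqpr
  rot[9] = rqrrqp$rrrpqqprp
  rot[10] = qrrqp$rrrpqqprpr
  rot[11] = rrqp$rrrpqqprprq
  rot[12] = rqp$rrrpqqprprqr
  rot[13] = qp$rrrpqqprprqrr
  rot[14] = p$rrrpqqprprqrrq
  rot[15] = $rrrpqqprprqrrqp
Sorted (with $ < everything):
  sorted[0] = $rrrpqqprprqrrqp
  sorted[1] = p$rrrpqqprprqrrq
  sorted[2] = pqqprprqrrqp$rrr
  sorted[3] = prprqrrqp$rrrpqq
  sorted[4] = prqrrqp$rrrpqqpr
  sorted[5] = qp$rrrpqqprprqrr
  sorted[6] = qprprqrrqp$rrrpq
  sorted[7] = qqprprqrrqp$rrrp
  sorted[8] = qrrqp$rrrpqqprpr
  sorted[9] = rpqqprprqrrqp$rr
  sorted[10] = rprqrrqp$rrrpqqp
  sorted[11] = rqp$rrrpqqprprqr
  sorted[12] = rqrrqp$rrrpqqprp
  sorted[13] = rrpqqprprqrrqp$r
  sorted[14] = rrqp$rrrpqqprprq
  sorted[15] = rrrpqqprprqrrqp$
sorted[14] = rrqp$rrrpqqprprq

Answer: rrqp$rrrpqqprprq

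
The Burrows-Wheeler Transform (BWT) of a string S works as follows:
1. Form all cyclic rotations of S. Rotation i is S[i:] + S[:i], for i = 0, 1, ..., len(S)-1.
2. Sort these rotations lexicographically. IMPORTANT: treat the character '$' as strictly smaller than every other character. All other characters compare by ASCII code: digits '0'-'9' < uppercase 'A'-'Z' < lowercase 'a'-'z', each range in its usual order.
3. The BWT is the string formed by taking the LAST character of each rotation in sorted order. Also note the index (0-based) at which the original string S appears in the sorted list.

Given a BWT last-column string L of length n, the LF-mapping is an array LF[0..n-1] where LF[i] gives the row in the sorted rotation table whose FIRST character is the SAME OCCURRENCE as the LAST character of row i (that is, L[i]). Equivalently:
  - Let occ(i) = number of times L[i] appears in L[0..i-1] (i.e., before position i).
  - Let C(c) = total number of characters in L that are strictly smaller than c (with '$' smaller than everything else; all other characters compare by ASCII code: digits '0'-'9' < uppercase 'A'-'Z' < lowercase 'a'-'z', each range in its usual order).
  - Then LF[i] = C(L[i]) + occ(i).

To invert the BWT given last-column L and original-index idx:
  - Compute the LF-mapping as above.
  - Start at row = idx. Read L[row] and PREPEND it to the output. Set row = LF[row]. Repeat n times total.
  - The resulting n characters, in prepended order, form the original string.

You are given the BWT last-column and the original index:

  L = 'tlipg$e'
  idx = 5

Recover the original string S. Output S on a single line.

Answer: piglet$

Derivation:
LF mapping: 6 4 3 5 2 0 1
Walk LF starting at row 5, prepending L[row]:
  step 1: row=5, L[5]='$', prepend. Next row=LF[5]=0
  step 2: row=0, L[0]='t', prepend. Next row=LF[0]=6
  step 3: row=6, L[6]='e', prepend. Next row=LF[6]=1
  step 4: row=1, L[1]='l', prepend. Next row=LF[1]=4
  step 5: row=4, L[4]='g', prepend. Next row=LF[4]=2
  step 6: row=2, L[2]='i', prepend. Next row=LF[2]=3
  step 7: row=3, L[3]='p', prepend. Next row=LF[3]=5
Reversed output: piglet$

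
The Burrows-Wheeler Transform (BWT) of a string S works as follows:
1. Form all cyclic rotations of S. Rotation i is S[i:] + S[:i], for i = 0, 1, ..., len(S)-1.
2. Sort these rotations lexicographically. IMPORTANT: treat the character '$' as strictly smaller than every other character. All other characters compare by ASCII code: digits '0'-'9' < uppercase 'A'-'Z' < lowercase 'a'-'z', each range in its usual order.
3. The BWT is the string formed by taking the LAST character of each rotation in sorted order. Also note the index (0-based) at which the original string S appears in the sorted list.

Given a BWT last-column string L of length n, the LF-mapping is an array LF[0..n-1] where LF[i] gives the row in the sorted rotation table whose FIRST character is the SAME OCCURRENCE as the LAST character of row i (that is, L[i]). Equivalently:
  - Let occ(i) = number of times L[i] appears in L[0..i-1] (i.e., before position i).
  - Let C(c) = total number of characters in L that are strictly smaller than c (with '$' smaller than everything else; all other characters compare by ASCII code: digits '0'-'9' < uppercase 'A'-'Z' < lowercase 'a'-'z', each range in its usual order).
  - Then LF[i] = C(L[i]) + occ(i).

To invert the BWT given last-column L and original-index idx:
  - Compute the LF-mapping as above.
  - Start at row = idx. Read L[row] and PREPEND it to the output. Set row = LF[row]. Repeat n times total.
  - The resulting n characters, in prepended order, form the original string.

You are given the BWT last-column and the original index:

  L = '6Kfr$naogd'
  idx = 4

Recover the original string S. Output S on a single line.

LF mapping: 1 2 5 9 0 7 3 8 6 4
Walk LF starting at row 4, prepending L[row]:
  step 1: row=4, L[4]='$', prepend. Next row=LF[4]=0
  step 2: row=0, L[0]='6', prepend. Next row=LF[0]=1
  step 3: row=1, L[1]='K', prepend. Next row=LF[1]=2
  step 4: row=2, L[2]='f', prepend. Next row=LF[2]=5
  step 5: row=5, L[5]='n', prepend. Next row=LF[5]=7
  step 6: row=7, L[7]='o', prepend. Next row=LF[7]=8
  step 7: row=8, L[8]='g', prepend. Next row=LF[8]=6
  step 8: row=6, L[6]='a', prepend. Next row=LF[6]=3
  step 9: row=3, L[3]='r', prepend. Next row=LF[3]=9
  step 10: row=9, L[9]='d', prepend. Next row=LF[9]=4
Reversed output: dragonfK6$

Answer: dragonfK6$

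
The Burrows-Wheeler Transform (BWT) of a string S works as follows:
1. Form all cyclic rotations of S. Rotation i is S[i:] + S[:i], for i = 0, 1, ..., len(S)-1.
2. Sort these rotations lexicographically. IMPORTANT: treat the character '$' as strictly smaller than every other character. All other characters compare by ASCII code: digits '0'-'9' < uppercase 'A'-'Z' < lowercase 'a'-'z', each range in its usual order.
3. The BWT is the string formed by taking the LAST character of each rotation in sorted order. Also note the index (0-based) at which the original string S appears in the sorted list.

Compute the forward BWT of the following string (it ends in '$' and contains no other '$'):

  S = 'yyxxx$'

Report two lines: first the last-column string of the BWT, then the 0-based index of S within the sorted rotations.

Answer: xxxyy$
5

Derivation:
All 6 rotations (rotation i = S[i:]+S[:i]):
  rot[0] = yyxxx$
  rot[1] = yxxx$y
  rot[2] = xxx$yy
  rot[3] = xx$yyx
  rot[4] = x$yyxx
  rot[5] = $yyxxx
Sorted (with $ < everything):
  sorted[0] = $yyxxx  (last char: 'x')
  sorted[1] = x$yyxx  (last char: 'x')
  sorted[2] = xx$yyx  (last char: 'x')
  sorted[3] = xxx$yy  (last char: 'y')
  sorted[4] = yxxx$y  (last char: 'y')
  sorted[5] = yyxxx$  (last char: '$')
Last column: xxxyy$
Original string S is at sorted index 5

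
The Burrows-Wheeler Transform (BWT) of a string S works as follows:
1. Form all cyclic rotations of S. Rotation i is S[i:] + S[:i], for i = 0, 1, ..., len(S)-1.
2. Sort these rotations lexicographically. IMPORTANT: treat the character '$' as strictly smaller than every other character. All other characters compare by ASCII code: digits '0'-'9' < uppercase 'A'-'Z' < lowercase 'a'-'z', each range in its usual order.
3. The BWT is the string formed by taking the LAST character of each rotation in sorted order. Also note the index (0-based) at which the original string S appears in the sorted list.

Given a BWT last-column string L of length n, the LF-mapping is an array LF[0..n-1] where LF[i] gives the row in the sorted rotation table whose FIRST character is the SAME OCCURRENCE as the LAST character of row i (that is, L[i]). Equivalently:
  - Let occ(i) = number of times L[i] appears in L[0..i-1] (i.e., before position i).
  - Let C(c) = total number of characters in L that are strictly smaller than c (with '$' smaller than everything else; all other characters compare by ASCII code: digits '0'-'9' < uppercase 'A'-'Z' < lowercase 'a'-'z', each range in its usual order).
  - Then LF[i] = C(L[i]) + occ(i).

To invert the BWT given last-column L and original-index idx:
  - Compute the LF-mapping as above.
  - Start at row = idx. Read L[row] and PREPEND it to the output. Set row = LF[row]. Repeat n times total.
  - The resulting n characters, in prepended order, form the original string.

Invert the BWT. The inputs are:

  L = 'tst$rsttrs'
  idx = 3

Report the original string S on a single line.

Answer: srssttrtt$

Derivation:
LF mapping: 6 3 7 0 1 4 8 9 2 5
Walk LF starting at row 3, prepending L[row]:
  step 1: row=3, L[3]='$', prepend. Next row=LF[3]=0
  step 2: row=0, L[0]='t', prepend. Next row=LF[0]=6
  step 3: row=6, L[6]='t', prepend. Next row=LF[6]=8
  step 4: row=8, L[8]='r', prepend. Next row=LF[8]=2
  step 5: row=2, L[2]='t', prepend. Next row=LF[2]=7
  step 6: row=7, L[7]='t', prepend. Next row=LF[7]=9
  step 7: row=9, L[9]='s', prepend. Next row=LF[9]=5
  step 8: row=5, L[5]='s', prepend. Next row=LF[5]=4
  step 9: row=4, L[4]='r', prepend. Next row=LF[4]=1
  step 10: row=1, L[1]='s', prepend. Next row=LF[1]=3
Reversed output: srssttrtt$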